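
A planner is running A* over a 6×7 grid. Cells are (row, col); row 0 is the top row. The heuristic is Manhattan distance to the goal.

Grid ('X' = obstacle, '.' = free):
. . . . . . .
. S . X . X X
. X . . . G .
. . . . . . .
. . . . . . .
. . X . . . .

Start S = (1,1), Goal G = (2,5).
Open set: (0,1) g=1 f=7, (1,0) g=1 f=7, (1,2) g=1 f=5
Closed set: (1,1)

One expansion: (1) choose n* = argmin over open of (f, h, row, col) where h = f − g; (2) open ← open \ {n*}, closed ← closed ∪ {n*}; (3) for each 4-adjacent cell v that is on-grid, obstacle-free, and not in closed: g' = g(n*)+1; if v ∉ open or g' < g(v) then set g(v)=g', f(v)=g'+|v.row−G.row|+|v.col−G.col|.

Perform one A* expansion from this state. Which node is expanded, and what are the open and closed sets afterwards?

step 1: expand (1,2) (f=5, h=4) → closed; open now [(0,1) g=1 f=7, (0,2) g=2 f=7, (1,0) g=1 f=7, (2,2) g=2 f=5]

expanded=(1,2); open=[(0,1) g=1 f=7, (0,2) g=2 f=7, (1,0) g=1 f=7, (2,2) g=2 f=5]; closed=[(1,1), (1,2)]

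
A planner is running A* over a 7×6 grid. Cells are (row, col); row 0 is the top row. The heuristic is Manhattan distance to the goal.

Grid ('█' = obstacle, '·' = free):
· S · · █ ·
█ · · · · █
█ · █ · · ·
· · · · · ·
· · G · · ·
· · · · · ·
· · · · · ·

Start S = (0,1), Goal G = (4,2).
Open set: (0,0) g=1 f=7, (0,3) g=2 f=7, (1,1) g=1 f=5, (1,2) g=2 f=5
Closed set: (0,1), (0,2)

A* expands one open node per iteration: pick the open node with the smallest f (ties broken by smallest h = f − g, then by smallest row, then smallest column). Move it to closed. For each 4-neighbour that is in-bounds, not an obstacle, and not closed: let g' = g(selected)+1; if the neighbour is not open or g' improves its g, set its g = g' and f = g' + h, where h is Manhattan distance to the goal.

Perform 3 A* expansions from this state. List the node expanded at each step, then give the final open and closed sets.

order=[(1,2) → (1,1) → (2,1)]; open=[(0,0) g=1 f=7, (0,3) g=2 f=7, (1,3) g=3 f=7, (3,1) g=3 f=5]; closed=[(0,1), (0,2), (1,1), (1,2), (2,1)]

step 1: expand (1,2) (f=5, h=3) → closed; open now [(0,0) g=1 f=7, (0,3) g=2 f=7, (1,1) g=1 f=5, (1,3) g=3 f=7]
step 2: expand (1,1) (f=5, h=4) → closed; open now [(0,0) g=1 f=7, (0,3) g=2 f=7, (1,3) g=3 f=7, (2,1) g=2 f=5]
step 3: expand (2,1) (f=5, h=3) → closed; open now [(0,0) g=1 f=7, (0,3) g=2 f=7, (1,3) g=3 f=7, (3,1) g=3 f=5]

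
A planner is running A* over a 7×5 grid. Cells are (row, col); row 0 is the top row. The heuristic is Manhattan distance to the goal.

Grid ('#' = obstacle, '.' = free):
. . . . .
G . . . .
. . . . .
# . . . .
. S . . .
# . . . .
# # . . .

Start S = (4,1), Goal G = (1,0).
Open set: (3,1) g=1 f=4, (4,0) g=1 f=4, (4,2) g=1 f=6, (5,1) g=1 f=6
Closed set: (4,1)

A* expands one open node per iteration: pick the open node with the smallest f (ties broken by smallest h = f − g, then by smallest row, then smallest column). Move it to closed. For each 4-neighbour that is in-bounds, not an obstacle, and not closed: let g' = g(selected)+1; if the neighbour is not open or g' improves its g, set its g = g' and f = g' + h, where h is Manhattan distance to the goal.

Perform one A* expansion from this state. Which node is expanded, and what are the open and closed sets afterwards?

step 1: expand (3,1) (f=4, h=3) → closed; open now [(2,1) g=2 f=4, (3,2) g=2 f=6, (4,0) g=1 f=4, (4,2) g=1 f=6, (5,1) g=1 f=6]

expanded=(3,1); open=[(2,1) g=2 f=4, (3,2) g=2 f=6, (4,0) g=1 f=4, (4,2) g=1 f=6, (5,1) g=1 f=6]; closed=[(3,1), (4,1)]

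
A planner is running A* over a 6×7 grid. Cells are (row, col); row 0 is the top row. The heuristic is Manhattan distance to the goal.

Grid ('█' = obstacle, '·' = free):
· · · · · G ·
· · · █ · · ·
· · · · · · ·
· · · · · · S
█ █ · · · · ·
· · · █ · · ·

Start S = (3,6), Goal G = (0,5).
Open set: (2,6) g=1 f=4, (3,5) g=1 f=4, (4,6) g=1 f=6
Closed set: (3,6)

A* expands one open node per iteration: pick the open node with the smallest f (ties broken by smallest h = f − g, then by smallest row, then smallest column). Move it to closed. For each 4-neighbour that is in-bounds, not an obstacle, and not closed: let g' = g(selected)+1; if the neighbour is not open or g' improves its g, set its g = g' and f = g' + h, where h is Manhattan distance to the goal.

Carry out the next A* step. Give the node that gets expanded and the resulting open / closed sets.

step 1: expand (2,6) (f=4, h=3) → closed; open now [(1,6) g=2 f=4, (2,5) g=2 f=4, (3,5) g=1 f=4, (4,6) g=1 f=6]

expanded=(2,6); open=[(1,6) g=2 f=4, (2,5) g=2 f=4, (3,5) g=1 f=4, (4,6) g=1 f=6]; closed=[(2,6), (3,6)]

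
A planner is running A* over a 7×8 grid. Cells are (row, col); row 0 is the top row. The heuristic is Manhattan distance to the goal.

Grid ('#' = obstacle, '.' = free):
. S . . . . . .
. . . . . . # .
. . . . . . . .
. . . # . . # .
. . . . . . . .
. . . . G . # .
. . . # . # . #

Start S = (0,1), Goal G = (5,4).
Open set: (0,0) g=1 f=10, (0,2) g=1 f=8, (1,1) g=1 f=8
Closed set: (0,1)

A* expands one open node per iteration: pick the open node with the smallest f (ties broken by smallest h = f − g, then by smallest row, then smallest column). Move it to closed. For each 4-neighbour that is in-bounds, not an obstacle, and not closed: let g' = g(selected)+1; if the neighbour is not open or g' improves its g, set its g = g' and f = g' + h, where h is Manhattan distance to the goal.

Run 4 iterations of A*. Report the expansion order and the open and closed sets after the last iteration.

step 1: expand (0,2) (f=8, h=7) → closed; open now [(0,0) g=1 f=10, (0,3) g=2 f=8, (1,1) g=1 f=8, (1,2) g=2 f=8]
step 2: expand (0,3) (f=8, h=6) → closed; open now [(0,0) g=1 f=10, (0,4) g=3 f=8, (1,1) g=1 f=8, (1,2) g=2 f=8, (1,3) g=3 f=8]
step 3: expand (0,4) (f=8, h=5) → closed; open now [(0,0) g=1 f=10, (0,5) g=4 f=10, (1,1) g=1 f=8, (1,2) g=2 f=8, (1,3) g=3 f=8, (1,4) g=4 f=8]
step 4: expand (1,4) (f=8, h=4) → closed; open now [(0,0) g=1 f=10, (0,5) g=4 f=10, (1,1) g=1 f=8, (1,2) g=2 f=8, (1,3) g=3 f=8, (1,5) g=5 f=10, (2,4) g=5 f=8]

order=[(0,2) → (0,3) → (0,4) → (1,4)]; open=[(0,0) g=1 f=10, (0,5) g=4 f=10, (1,1) g=1 f=8, (1,2) g=2 f=8, (1,3) g=3 f=8, (1,5) g=5 f=10, (2,4) g=5 f=8]; closed=[(0,1), (0,2), (0,3), (0,4), (1,4)]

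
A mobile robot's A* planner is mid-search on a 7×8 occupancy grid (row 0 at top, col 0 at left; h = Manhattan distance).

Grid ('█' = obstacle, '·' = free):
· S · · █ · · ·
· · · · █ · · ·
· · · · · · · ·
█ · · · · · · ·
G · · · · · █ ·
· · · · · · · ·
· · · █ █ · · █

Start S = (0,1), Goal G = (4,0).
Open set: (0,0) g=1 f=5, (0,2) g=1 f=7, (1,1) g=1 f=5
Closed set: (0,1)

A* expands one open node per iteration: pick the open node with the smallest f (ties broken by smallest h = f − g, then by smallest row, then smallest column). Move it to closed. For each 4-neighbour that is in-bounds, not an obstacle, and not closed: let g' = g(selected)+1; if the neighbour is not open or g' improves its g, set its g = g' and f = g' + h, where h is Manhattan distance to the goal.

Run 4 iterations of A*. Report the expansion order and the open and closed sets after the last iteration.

step 1: expand (0,0) (f=5, h=4) → closed; open now [(0,2) g=1 f=7, (1,0) g=2 f=5, (1,1) g=1 f=5]
step 2: expand (1,0) (f=5, h=3) → closed; open now [(0,2) g=1 f=7, (1,1) g=1 f=5, (2,0) g=3 f=5]
step 3: expand (2,0) (f=5, h=2) → closed; open now [(0,2) g=1 f=7, (1,1) g=1 f=5, (2,1) g=4 f=7]
step 4: expand (1,1) (f=5, h=4) → closed; open now [(0,2) g=1 f=7, (1,2) g=2 f=7, (2,1) g=2 f=5]

order=[(0,0) → (1,0) → (2,0) → (1,1)]; open=[(0,2) g=1 f=7, (1,2) g=2 f=7, (2,1) g=2 f=5]; closed=[(0,0), (0,1), (1,0), (1,1), (2,0)]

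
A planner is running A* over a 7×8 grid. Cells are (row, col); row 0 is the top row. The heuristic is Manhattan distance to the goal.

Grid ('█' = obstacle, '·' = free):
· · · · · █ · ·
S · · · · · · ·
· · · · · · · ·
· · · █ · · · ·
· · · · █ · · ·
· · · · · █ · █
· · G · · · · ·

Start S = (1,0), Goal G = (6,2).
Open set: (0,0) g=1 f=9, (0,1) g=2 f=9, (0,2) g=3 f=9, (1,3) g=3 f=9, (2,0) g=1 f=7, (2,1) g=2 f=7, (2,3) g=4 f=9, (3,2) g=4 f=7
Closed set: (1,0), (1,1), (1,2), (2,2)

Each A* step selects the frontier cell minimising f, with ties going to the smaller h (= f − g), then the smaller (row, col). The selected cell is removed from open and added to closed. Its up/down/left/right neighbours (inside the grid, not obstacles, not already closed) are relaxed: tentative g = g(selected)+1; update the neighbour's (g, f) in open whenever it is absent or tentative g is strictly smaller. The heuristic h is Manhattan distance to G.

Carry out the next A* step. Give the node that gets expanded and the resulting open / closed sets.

step 1: expand (3,2) (f=7, h=3) → closed; open now [(0,0) g=1 f=9, (0,1) g=2 f=9, (0,2) g=3 f=9, (1,3) g=3 f=9, (2,0) g=1 f=7, (2,1) g=2 f=7, (2,3) g=4 f=9, (3,1) g=5 f=9, (4,2) g=5 f=7]

expanded=(3,2); open=[(0,0) g=1 f=9, (0,1) g=2 f=9, (0,2) g=3 f=9, (1,3) g=3 f=9, (2,0) g=1 f=7, (2,1) g=2 f=7, (2,3) g=4 f=9, (3,1) g=5 f=9, (4,2) g=5 f=7]; closed=[(1,0), (1,1), (1,2), (2,2), (3,2)]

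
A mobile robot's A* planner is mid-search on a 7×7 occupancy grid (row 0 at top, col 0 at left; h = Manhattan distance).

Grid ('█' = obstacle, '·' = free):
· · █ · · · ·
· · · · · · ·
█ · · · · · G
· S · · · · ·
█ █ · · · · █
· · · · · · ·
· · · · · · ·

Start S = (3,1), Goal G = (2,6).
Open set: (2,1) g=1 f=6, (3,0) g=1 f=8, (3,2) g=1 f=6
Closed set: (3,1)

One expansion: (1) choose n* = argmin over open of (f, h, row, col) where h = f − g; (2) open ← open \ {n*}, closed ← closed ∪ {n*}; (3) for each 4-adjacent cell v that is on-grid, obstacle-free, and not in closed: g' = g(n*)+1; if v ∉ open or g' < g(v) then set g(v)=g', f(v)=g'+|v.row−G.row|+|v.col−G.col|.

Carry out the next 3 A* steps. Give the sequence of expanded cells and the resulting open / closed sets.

step 1: expand (2,1) (f=6, h=5) → closed; open now [(1,1) g=2 f=8, (2,2) g=2 f=6, (3,0) g=1 f=8, (3,2) g=1 f=6]
step 2: expand (2,2) (f=6, h=4) → closed; open now [(1,1) g=2 f=8, (1,2) g=3 f=8, (2,3) g=3 f=6, (3,0) g=1 f=8, (3,2) g=1 f=6]
step 3: expand (2,3) (f=6, h=3) → closed; open now [(1,1) g=2 f=8, (1,2) g=3 f=8, (1,3) g=4 f=8, (2,4) g=4 f=6, (3,0) g=1 f=8, (3,2) g=1 f=6, (3,3) g=4 f=8]

order=[(2,1) → (2,2) → (2,3)]; open=[(1,1) g=2 f=8, (1,2) g=3 f=8, (1,3) g=4 f=8, (2,4) g=4 f=6, (3,0) g=1 f=8, (3,2) g=1 f=6, (3,3) g=4 f=8]; closed=[(2,1), (2,2), (2,3), (3,1)]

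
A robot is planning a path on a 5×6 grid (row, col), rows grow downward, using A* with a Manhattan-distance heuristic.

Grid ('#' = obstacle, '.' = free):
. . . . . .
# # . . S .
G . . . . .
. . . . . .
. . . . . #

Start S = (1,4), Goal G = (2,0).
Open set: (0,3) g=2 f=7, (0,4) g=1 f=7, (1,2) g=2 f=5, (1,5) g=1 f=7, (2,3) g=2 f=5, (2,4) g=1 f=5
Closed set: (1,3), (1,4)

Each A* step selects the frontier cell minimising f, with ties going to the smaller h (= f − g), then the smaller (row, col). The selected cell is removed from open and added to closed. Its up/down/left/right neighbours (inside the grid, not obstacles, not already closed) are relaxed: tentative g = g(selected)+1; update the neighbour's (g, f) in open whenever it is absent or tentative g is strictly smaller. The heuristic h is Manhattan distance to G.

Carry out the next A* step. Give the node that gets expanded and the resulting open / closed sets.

expanded=(1,2); open=[(0,2) g=3 f=7, (0,3) g=2 f=7, (0,4) g=1 f=7, (1,5) g=1 f=7, (2,2) g=3 f=5, (2,3) g=2 f=5, (2,4) g=1 f=5]; closed=[(1,2), (1,3), (1,4)]

step 1: expand (1,2) (f=5, h=3) → closed; open now [(0,2) g=3 f=7, (0,3) g=2 f=7, (0,4) g=1 f=7, (1,5) g=1 f=7, (2,2) g=3 f=5, (2,3) g=2 f=5, (2,4) g=1 f=5]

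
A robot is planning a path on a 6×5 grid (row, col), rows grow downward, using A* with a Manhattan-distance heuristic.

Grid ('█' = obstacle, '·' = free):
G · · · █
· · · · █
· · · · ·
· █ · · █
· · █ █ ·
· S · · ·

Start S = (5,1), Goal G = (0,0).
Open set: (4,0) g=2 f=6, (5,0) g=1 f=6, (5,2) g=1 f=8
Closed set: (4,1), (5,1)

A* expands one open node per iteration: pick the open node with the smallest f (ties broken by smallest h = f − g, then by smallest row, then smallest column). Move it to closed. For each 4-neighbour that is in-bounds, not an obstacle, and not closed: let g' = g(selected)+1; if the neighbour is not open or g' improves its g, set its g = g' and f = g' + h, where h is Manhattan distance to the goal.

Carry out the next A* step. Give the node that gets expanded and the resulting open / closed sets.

step 1: expand (4,0) (f=6, h=4) → closed; open now [(3,0) g=3 f=6, (5,0) g=1 f=6, (5,2) g=1 f=8]

expanded=(4,0); open=[(3,0) g=3 f=6, (5,0) g=1 f=6, (5,2) g=1 f=8]; closed=[(4,0), (4,1), (5,1)]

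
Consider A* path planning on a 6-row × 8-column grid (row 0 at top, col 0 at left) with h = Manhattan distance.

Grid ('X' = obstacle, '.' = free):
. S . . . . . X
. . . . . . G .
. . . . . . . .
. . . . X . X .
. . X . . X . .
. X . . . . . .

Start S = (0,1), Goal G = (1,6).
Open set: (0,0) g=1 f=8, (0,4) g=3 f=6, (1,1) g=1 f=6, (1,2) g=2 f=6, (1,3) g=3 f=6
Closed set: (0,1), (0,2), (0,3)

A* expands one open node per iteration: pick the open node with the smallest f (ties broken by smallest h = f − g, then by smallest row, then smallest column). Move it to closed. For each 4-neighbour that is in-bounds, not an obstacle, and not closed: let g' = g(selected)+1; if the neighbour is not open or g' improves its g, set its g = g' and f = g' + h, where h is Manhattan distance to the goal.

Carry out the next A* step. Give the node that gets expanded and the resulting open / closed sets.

expanded=(0,4); open=[(0,0) g=1 f=8, (0,5) g=4 f=6, (1,1) g=1 f=6, (1,2) g=2 f=6, (1,3) g=3 f=6, (1,4) g=4 f=6]; closed=[(0,1), (0,2), (0,3), (0,4)]

step 1: expand (0,4) (f=6, h=3) → closed; open now [(0,0) g=1 f=8, (0,5) g=4 f=6, (1,1) g=1 f=6, (1,2) g=2 f=6, (1,3) g=3 f=6, (1,4) g=4 f=6]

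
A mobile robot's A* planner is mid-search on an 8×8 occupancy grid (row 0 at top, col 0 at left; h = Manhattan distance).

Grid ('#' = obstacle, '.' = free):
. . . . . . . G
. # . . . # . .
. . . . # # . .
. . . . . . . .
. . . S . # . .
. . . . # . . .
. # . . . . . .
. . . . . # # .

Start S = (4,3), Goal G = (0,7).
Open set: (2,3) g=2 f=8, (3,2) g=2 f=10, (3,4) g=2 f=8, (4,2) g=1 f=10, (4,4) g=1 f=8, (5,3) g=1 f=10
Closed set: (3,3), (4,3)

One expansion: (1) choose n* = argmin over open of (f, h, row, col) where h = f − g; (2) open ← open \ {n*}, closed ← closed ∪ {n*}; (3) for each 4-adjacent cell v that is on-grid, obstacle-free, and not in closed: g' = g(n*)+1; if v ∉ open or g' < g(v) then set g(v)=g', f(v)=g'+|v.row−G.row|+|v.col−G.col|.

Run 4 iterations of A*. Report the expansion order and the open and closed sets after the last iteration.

step 1: expand (2,3) (f=8, h=6) → closed; open now [(1,3) g=3 f=8, (2,2) g=3 f=10, (3,2) g=2 f=10, (3,4) g=2 f=8, (4,2) g=1 f=10, (4,4) g=1 f=8, (5,3) g=1 f=10]
step 2: expand (1,3) (f=8, h=5) → closed; open now [(0,3) g=4 f=8, (1,2) g=4 f=10, (1,4) g=4 f=8, (2,2) g=3 f=10, (3,2) g=2 f=10, (3,4) g=2 f=8, (4,2) g=1 f=10, (4,4) g=1 f=8, (5,3) g=1 f=10]
step 3: expand (0,3) (f=8, h=4) → closed; open now [(0,2) g=5 f=10, (0,4) g=5 f=8, (1,2) g=4 f=10, (1,4) g=4 f=8, (2,2) g=3 f=10, (3,2) g=2 f=10, (3,4) g=2 f=8, (4,2) g=1 f=10, (4,4) g=1 f=8, (5,3) g=1 f=10]
step 4: expand (0,4) (f=8, h=3) → closed; open now [(0,2) g=5 f=10, (0,5) g=6 f=8, (1,2) g=4 f=10, (1,4) g=4 f=8, (2,2) g=3 f=10, (3,2) g=2 f=10, (3,4) g=2 f=8, (4,2) g=1 f=10, (4,4) g=1 f=8, (5,3) g=1 f=10]

order=[(2,3) → (1,3) → (0,3) → (0,4)]; open=[(0,2) g=5 f=10, (0,5) g=6 f=8, (1,2) g=4 f=10, (1,4) g=4 f=8, (2,2) g=3 f=10, (3,2) g=2 f=10, (3,4) g=2 f=8, (4,2) g=1 f=10, (4,4) g=1 f=8, (5,3) g=1 f=10]; closed=[(0,3), (0,4), (1,3), (2,3), (3,3), (4,3)]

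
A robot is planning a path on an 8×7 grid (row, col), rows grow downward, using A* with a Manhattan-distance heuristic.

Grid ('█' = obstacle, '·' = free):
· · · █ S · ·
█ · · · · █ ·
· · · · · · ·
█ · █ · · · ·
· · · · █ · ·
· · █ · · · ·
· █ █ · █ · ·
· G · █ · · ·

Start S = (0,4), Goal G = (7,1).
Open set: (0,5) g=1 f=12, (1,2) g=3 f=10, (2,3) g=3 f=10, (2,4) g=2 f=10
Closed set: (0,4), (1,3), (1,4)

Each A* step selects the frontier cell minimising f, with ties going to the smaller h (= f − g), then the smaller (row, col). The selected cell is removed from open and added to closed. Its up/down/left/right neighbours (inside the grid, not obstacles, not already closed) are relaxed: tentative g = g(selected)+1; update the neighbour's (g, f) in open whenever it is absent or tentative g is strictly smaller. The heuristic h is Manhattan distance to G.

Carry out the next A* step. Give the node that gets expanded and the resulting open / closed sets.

step 1: expand (1,2) (f=10, h=7) → closed; open now [(0,2) g=4 f=12, (0,5) g=1 f=12, (1,1) g=4 f=10, (2,2) g=4 f=10, (2,3) g=3 f=10, (2,4) g=2 f=10]

expanded=(1,2); open=[(0,2) g=4 f=12, (0,5) g=1 f=12, (1,1) g=4 f=10, (2,2) g=4 f=10, (2,3) g=3 f=10, (2,4) g=2 f=10]; closed=[(0,4), (1,2), (1,3), (1,4)]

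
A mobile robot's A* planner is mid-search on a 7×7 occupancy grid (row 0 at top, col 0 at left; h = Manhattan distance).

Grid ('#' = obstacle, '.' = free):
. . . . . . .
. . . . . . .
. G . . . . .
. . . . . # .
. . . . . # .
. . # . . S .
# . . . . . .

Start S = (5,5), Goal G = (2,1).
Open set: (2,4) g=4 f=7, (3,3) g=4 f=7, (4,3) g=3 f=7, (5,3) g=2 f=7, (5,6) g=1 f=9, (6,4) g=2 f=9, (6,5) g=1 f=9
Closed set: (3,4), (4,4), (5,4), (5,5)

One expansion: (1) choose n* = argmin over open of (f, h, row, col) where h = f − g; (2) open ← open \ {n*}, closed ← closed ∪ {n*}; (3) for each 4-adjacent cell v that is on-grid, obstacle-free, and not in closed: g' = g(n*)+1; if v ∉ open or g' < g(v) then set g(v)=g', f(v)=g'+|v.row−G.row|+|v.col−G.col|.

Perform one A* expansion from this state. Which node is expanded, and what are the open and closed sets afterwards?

expanded=(2,4); open=[(1,4) g=5 f=9, (2,3) g=5 f=7, (2,5) g=5 f=9, (3,3) g=4 f=7, (4,3) g=3 f=7, (5,3) g=2 f=7, (5,6) g=1 f=9, (6,4) g=2 f=9, (6,5) g=1 f=9]; closed=[(2,4), (3,4), (4,4), (5,4), (5,5)]

step 1: expand (2,4) (f=7, h=3) → closed; open now [(1,4) g=5 f=9, (2,3) g=5 f=7, (2,5) g=5 f=9, (3,3) g=4 f=7, (4,3) g=3 f=7, (5,3) g=2 f=7, (5,6) g=1 f=9, (6,4) g=2 f=9, (6,5) g=1 f=9]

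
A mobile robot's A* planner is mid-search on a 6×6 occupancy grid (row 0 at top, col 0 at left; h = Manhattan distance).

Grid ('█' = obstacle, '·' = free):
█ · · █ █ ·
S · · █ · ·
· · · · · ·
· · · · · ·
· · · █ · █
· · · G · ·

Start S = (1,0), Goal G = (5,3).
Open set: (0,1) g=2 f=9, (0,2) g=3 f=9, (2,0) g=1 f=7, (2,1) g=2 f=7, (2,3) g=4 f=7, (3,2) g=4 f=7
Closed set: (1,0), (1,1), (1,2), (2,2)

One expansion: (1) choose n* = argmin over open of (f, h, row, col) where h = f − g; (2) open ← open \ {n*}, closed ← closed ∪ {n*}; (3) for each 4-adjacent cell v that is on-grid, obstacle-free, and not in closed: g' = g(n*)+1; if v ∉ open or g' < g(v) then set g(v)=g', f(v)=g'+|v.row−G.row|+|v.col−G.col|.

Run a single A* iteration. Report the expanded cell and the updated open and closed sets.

expanded=(2,3); open=[(0,1) g=2 f=9, (0,2) g=3 f=9, (2,0) g=1 f=7, (2,1) g=2 f=7, (2,4) g=5 f=9, (3,2) g=4 f=7, (3,3) g=5 f=7]; closed=[(1,0), (1,1), (1,2), (2,2), (2,3)]

step 1: expand (2,3) (f=7, h=3) → closed; open now [(0,1) g=2 f=9, (0,2) g=3 f=9, (2,0) g=1 f=7, (2,1) g=2 f=7, (2,4) g=5 f=9, (3,2) g=4 f=7, (3,3) g=5 f=7]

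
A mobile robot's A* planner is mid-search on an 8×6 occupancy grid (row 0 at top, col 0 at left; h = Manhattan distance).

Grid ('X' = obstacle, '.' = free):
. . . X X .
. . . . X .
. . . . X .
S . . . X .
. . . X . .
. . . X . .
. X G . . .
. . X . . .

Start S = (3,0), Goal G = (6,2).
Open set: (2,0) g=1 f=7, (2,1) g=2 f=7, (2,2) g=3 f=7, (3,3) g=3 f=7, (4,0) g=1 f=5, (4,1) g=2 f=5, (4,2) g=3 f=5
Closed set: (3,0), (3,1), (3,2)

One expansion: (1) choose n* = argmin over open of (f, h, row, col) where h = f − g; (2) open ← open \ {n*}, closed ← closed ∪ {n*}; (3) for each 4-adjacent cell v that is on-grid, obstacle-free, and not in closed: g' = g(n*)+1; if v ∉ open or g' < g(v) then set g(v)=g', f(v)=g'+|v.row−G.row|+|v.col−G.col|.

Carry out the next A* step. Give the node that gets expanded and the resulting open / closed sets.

step 1: expand (4,2) (f=5, h=2) → closed; open now [(2,0) g=1 f=7, (2,1) g=2 f=7, (2,2) g=3 f=7, (3,3) g=3 f=7, (4,0) g=1 f=5, (4,1) g=2 f=5, (5,2) g=4 f=5]

expanded=(4,2); open=[(2,0) g=1 f=7, (2,1) g=2 f=7, (2,2) g=3 f=7, (3,3) g=3 f=7, (4,0) g=1 f=5, (4,1) g=2 f=5, (5,2) g=4 f=5]; closed=[(3,0), (3,1), (3,2), (4,2)]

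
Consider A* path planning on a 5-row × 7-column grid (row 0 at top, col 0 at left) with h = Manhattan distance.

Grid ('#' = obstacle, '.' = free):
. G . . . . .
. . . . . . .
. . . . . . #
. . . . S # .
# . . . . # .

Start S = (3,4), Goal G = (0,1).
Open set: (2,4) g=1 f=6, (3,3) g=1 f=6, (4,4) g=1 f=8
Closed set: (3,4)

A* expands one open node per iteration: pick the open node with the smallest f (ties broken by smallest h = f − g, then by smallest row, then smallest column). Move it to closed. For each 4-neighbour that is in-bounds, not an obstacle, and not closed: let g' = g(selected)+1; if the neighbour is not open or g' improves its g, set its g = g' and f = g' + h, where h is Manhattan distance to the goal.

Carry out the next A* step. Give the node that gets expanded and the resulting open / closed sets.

expanded=(2,4); open=[(1,4) g=2 f=6, (2,3) g=2 f=6, (2,5) g=2 f=8, (3,3) g=1 f=6, (4,4) g=1 f=8]; closed=[(2,4), (3,4)]

step 1: expand (2,4) (f=6, h=5) → closed; open now [(1,4) g=2 f=6, (2,3) g=2 f=6, (2,5) g=2 f=8, (3,3) g=1 f=6, (4,4) g=1 f=8]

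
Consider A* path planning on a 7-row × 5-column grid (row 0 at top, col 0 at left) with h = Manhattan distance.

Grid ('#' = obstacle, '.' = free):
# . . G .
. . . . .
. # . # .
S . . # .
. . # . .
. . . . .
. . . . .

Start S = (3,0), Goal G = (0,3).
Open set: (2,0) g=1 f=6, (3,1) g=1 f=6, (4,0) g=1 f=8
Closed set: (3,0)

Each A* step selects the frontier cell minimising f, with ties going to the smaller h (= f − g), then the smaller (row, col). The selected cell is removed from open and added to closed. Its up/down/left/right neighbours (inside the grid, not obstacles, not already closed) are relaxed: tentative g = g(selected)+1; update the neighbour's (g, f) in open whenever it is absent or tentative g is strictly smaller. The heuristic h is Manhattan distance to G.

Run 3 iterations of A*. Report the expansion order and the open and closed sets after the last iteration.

order=[(2,0) → (1,0) → (1,1)]; open=[(0,1) g=4 f=6, (1,2) g=4 f=6, (3,1) g=1 f=6, (4,0) g=1 f=8]; closed=[(1,0), (1,1), (2,0), (3,0)]

step 1: expand (2,0) (f=6, h=5) → closed; open now [(1,0) g=2 f=6, (3,1) g=1 f=6, (4,0) g=1 f=8]
step 2: expand (1,0) (f=6, h=4) → closed; open now [(1,1) g=3 f=6, (3,1) g=1 f=6, (4,0) g=1 f=8]
step 3: expand (1,1) (f=6, h=3) → closed; open now [(0,1) g=4 f=6, (1,2) g=4 f=6, (3,1) g=1 f=6, (4,0) g=1 f=8]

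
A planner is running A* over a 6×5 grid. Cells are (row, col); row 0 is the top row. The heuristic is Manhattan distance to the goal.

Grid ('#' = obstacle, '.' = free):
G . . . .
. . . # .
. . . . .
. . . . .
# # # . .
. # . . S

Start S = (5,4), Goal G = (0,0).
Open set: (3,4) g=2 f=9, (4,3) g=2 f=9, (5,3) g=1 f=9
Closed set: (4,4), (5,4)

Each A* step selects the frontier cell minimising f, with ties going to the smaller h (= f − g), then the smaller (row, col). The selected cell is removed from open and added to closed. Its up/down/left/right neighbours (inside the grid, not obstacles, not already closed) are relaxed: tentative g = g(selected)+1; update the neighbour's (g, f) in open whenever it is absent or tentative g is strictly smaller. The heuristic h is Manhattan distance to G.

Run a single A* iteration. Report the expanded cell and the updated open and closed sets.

expanded=(3,4); open=[(2,4) g=3 f=9, (3,3) g=3 f=9, (4,3) g=2 f=9, (5,3) g=1 f=9]; closed=[(3,4), (4,4), (5,4)]

step 1: expand (3,4) (f=9, h=7) → closed; open now [(2,4) g=3 f=9, (3,3) g=3 f=9, (4,3) g=2 f=9, (5,3) g=1 f=9]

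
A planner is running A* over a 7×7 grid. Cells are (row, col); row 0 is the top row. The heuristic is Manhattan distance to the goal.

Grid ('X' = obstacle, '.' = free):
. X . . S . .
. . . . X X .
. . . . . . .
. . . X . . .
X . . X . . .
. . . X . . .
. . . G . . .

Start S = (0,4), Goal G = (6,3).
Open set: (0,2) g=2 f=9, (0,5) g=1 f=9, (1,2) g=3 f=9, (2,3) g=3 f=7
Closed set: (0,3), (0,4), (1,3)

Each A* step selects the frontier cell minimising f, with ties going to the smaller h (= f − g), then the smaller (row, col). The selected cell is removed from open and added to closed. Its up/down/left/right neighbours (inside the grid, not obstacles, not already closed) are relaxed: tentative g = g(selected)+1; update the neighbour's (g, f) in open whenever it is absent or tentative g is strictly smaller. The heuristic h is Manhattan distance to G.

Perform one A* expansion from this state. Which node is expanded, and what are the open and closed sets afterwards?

step 1: expand (2,3) (f=7, h=4) → closed; open now [(0,2) g=2 f=9, (0,5) g=1 f=9, (1,2) g=3 f=9, (2,2) g=4 f=9, (2,4) g=4 f=9]

expanded=(2,3); open=[(0,2) g=2 f=9, (0,5) g=1 f=9, (1,2) g=3 f=9, (2,2) g=4 f=9, (2,4) g=4 f=9]; closed=[(0,3), (0,4), (1,3), (2,3)]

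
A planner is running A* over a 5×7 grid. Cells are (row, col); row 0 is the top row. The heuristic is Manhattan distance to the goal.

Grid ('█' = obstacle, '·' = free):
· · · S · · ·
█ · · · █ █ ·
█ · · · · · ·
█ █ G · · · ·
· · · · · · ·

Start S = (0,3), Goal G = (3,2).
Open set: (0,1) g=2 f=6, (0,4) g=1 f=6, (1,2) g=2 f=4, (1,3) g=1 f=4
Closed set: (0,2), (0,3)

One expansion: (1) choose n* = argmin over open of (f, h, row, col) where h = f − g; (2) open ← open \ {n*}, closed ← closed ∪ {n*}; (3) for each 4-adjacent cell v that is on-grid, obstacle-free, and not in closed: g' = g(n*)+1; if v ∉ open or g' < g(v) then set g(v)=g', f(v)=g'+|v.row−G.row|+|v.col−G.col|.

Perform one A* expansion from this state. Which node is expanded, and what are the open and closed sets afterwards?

step 1: expand (1,2) (f=4, h=2) → closed; open now [(0,1) g=2 f=6, (0,4) g=1 f=6, (1,1) g=3 f=6, (1,3) g=1 f=4, (2,2) g=3 f=4]

expanded=(1,2); open=[(0,1) g=2 f=6, (0,4) g=1 f=6, (1,1) g=3 f=6, (1,3) g=1 f=4, (2,2) g=3 f=4]; closed=[(0,2), (0,3), (1,2)]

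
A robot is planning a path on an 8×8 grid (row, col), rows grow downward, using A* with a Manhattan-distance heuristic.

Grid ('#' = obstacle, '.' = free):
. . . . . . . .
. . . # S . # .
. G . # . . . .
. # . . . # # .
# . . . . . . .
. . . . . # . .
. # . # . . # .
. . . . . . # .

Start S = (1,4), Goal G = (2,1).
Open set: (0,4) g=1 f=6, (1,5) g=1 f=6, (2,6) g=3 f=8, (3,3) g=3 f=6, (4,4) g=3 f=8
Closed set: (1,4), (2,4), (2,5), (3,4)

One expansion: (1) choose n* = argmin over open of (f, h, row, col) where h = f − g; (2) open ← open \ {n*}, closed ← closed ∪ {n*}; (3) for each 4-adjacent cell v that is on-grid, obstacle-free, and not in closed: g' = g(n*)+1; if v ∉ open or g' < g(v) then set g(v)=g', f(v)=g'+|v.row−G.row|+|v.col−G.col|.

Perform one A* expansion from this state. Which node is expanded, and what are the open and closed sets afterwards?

step 1: expand (3,3) (f=6, h=3) → closed; open now [(0,4) g=1 f=6, (1,5) g=1 f=6, (2,6) g=3 f=8, (3,2) g=4 f=6, (4,3) g=4 f=8, (4,4) g=3 f=8]

expanded=(3,3); open=[(0,4) g=1 f=6, (1,5) g=1 f=6, (2,6) g=3 f=8, (3,2) g=4 f=6, (4,3) g=4 f=8, (4,4) g=3 f=8]; closed=[(1,4), (2,4), (2,5), (3,3), (3,4)]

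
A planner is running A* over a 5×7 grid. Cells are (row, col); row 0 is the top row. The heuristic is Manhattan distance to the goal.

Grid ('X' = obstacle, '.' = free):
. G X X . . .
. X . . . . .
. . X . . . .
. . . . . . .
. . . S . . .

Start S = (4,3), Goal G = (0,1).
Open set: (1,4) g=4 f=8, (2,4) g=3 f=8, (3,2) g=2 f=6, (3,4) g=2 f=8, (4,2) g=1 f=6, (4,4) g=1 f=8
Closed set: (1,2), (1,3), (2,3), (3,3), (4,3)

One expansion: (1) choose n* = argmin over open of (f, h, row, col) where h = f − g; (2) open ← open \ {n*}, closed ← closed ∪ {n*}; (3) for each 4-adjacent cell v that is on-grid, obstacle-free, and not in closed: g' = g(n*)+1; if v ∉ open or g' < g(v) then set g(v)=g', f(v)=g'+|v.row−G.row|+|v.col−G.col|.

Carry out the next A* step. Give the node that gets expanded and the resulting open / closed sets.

expanded=(3,2); open=[(1,4) g=4 f=8, (2,4) g=3 f=8, (3,1) g=3 f=6, (3,4) g=2 f=8, (4,2) g=1 f=6, (4,4) g=1 f=8]; closed=[(1,2), (1,3), (2,3), (3,2), (3,3), (4,3)]

step 1: expand (3,2) (f=6, h=4) → closed; open now [(1,4) g=4 f=8, (2,4) g=3 f=8, (3,1) g=3 f=6, (3,4) g=2 f=8, (4,2) g=1 f=6, (4,4) g=1 f=8]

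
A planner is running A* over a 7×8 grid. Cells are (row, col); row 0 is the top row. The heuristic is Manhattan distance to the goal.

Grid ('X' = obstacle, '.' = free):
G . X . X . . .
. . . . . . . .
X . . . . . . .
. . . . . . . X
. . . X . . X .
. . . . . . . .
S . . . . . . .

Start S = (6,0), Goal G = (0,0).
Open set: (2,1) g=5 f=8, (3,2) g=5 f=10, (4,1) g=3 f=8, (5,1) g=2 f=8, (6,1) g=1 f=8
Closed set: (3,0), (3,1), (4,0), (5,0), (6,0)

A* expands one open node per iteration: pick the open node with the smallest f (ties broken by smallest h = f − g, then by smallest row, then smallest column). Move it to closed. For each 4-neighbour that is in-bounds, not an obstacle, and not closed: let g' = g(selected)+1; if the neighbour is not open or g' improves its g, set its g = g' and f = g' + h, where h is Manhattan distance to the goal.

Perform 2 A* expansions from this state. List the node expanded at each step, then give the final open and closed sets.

step 1: expand (2,1) (f=8, h=3) → closed; open now [(1,1) g=6 f=8, (2,2) g=6 f=10, (3,2) g=5 f=10, (4,1) g=3 f=8, (5,1) g=2 f=8, (6,1) g=1 f=8]
step 2: expand (1,1) (f=8, h=2) → closed; open now [(0,1) g=7 f=8, (1,0) g=7 f=8, (1,2) g=7 f=10, (2,2) g=6 f=10, (3,2) g=5 f=10, (4,1) g=3 f=8, (5,1) g=2 f=8, (6,1) g=1 f=8]

order=[(2,1) → (1,1)]; open=[(0,1) g=7 f=8, (1,0) g=7 f=8, (1,2) g=7 f=10, (2,2) g=6 f=10, (3,2) g=5 f=10, (4,1) g=3 f=8, (5,1) g=2 f=8, (6,1) g=1 f=8]; closed=[(1,1), (2,1), (3,0), (3,1), (4,0), (5,0), (6,0)]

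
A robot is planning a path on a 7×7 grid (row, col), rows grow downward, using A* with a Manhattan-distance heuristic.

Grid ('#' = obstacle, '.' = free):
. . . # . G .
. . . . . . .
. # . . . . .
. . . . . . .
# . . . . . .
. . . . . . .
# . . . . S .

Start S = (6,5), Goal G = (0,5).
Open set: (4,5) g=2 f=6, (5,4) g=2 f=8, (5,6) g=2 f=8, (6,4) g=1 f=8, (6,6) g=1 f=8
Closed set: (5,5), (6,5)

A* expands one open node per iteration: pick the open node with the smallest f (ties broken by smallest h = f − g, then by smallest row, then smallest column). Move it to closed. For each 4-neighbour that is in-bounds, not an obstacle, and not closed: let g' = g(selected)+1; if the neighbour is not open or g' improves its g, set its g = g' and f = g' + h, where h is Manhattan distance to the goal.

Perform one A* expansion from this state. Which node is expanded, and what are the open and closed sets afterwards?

step 1: expand (4,5) (f=6, h=4) → closed; open now [(3,5) g=3 f=6, (4,4) g=3 f=8, (4,6) g=3 f=8, (5,4) g=2 f=8, (5,6) g=2 f=8, (6,4) g=1 f=8, (6,6) g=1 f=8]

expanded=(4,5); open=[(3,5) g=3 f=6, (4,4) g=3 f=8, (4,6) g=3 f=8, (5,4) g=2 f=8, (5,6) g=2 f=8, (6,4) g=1 f=8, (6,6) g=1 f=8]; closed=[(4,5), (5,5), (6,5)]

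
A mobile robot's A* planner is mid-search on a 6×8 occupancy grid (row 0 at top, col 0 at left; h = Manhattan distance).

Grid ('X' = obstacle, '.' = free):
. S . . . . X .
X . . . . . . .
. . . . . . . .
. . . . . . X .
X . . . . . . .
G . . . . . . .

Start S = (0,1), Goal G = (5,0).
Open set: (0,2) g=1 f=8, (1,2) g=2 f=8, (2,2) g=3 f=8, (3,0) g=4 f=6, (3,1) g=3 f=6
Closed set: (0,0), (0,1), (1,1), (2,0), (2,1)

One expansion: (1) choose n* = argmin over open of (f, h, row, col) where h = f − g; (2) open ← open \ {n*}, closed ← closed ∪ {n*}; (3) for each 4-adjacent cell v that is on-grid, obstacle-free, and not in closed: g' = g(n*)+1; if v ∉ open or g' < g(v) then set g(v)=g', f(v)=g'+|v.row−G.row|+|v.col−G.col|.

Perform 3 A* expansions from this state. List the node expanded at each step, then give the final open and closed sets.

order=[(3,0) → (3,1) → (4,1)]; open=[(0,2) g=1 f=8, (1,2) g=2 f=8, (2,2) g=3 f=8, (3,2) g=4 f=8, (4,2) g=5 f=8, (5,1) g=5 f=6]; closed=[(0,0), (0,1), (1,1), (2,0), (2,1), (3,0), (3,1), (4,1)]

step 1: expand (3,0) (f=6, h=2) → closed; open now [(0,2) g=1 f=8, (1,2) g=2 f=8, (2,2) g=3 f=8, (3,1) g=3 f=6]
step 2: expand (3,1) (f=6, h=3) → closed; open now [(0,2) g=1 f=8, (1,2) g=2 f=8, (2,2) g=3 f=8, (3,2) g=4 f=8, (4,1) g=4 f=6]
step 3: expand (4,1) (f=6, h=2) → closed; open now [(0,2) g=1 f=8, (1,2) g=2 f=8, (2,2) g=3 f=8, (3,2) g=4 f=8, (4,2) g=5 f=8, (5,1) g=5 f=6]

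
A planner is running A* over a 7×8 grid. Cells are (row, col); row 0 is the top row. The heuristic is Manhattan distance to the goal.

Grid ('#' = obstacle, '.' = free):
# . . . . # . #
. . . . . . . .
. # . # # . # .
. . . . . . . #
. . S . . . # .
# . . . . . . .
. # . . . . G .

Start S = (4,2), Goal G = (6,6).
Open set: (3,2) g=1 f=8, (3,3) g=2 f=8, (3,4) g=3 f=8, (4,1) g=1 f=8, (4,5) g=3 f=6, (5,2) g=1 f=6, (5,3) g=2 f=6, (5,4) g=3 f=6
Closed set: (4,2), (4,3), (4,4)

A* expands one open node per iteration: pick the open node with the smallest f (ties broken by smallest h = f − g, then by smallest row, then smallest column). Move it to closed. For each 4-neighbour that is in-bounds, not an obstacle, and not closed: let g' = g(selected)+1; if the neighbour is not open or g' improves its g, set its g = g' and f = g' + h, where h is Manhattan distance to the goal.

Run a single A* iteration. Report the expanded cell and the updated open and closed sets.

expanded=(4,5); open=[(3,2) g=1 f=8, (3,3) g=2 f=8, (3,4) g=3 f=8, (3,5) g=4 f=8, (4,1) g=1 f=8, (5,2) g=1 f=6, (5,3) g=2 f=6, (5,4) g=3 f=6, (5,5) g=4 f=6]; closed=[(4,2), (4,3), (4,4), (4,5)]

step 1: expand (4,5) (f=6, h=3) → closed; open now [(3,2) g=1 f=8, (3,3) g=2 f=8, (3,4) g=3 f=8, (3,5) g=4 f=8, (4,1) g=1 f=8, (5,2) g=1 f=6, (5,3) g=2 f=6, (5,4) g=3 f=6, (5,5) g=4 f=6]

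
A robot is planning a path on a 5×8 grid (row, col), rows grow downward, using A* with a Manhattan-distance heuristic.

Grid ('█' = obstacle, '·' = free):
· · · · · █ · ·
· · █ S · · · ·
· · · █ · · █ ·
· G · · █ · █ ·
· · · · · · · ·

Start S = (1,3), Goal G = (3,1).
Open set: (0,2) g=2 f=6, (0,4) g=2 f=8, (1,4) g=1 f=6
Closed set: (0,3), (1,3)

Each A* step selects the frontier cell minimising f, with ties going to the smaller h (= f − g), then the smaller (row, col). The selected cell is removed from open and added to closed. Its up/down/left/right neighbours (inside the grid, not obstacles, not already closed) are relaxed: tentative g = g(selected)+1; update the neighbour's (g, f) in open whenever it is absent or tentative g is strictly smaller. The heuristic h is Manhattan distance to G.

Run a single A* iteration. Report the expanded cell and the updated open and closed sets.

step 1: expand (0,2) (f=6, h=4) → closed; open now [(0,1) g=3 f=6, (0,4) g=2 f=8, (1,4) g=1 f=6]

expanded=(0,2); open=[(0,1) g=3 f=6, (0,4) g=2 f=8, (1,4) g=1 f=6]; closed=[(0,2), (0,3), (1,3)]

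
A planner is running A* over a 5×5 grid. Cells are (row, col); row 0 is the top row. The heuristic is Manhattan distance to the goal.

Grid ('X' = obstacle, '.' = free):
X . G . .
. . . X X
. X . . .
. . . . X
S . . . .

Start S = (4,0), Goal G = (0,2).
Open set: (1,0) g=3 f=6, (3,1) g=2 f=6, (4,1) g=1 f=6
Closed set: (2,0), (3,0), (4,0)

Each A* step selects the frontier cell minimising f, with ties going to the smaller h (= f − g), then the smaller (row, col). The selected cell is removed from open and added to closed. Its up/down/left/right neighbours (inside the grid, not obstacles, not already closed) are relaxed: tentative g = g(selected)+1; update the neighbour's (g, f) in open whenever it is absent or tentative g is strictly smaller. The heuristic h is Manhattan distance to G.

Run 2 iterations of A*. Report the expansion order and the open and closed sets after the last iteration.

order=[(1,0) → (1,1)]; open=[(0,1) g=5 f=6, (1,2) g=5 f=6, (3,1) g=2 f=6, (4,1) g=1 f=6]; closed=[(1,0), (1,1), (2,0), (3,0), (4,0)]

step 1: expand (1,0) (f=6, h=3) → closed; open now [(1,1) g=4 f=6, (3,1) g=2 f=6, (4,1) g=1 f=6]
step 2: expand (1,1) (f=6, h=2) → closed; open now [(0,1) g=5 f=6, (1,2) g=5 f=6, (3,1) g=2 f=6, (4,1) g=1 f=6]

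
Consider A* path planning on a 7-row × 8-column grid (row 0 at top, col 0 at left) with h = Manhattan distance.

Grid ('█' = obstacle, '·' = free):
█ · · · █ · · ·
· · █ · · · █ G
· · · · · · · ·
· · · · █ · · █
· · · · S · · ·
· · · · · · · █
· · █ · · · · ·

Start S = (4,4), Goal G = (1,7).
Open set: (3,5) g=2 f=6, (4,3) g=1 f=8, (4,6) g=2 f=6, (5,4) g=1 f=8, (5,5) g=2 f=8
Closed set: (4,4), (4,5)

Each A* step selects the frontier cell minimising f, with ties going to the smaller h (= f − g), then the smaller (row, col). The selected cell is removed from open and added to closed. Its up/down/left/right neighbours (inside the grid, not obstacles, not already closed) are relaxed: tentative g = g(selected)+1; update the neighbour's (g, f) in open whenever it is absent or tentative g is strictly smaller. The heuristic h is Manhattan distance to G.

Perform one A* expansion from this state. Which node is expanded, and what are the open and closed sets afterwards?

step 1: expand (3,5) (f=6, h=4) → closed; open now [(2,5) g=3 f=6, (3,6) g=3 f=6, (4,3) g=1 f=8, (4,6) g=2 f=6, (5,4) g=1 f=8, (5,5) g=2 f=8]

expanded=(3,5); open=[(2,5) g=3 f=6, (3,6) g=3 f=6, (4,3) g=1 f=8, (4,6) g=2 f=6, (5,4) g=1 f=8, (5,5) g=2 f=8]; closed=[(3,5), (4,4), (4,5)]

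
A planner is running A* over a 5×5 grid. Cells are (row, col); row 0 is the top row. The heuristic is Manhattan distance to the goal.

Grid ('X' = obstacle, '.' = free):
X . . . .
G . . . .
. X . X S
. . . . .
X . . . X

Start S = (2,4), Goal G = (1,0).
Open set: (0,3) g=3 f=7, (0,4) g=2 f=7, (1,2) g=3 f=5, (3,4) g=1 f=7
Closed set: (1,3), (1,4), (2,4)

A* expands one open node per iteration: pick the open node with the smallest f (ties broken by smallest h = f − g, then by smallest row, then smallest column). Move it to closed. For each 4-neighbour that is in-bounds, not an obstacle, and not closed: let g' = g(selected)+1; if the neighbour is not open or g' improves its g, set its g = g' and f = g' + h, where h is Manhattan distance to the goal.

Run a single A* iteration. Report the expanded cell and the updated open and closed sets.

expanded=(1,2); open=[(0,2) g=4 f=7, (0,3) g=3 f=7, (0,4) g=2 f=7, (1,1) g=4 f=5, (2,2) g=4 f=7, (3,4) g=1 f=7]; closed=[(1,2), (1,3), (1,4), (2,4)]

step 1: expand (1,2) (f=5, h=2) → closed; open now [(0,2) g=4 f=7, (0,3) g=3 f=7, (0,4) g=2 f=7, (1,1) g=4 f=5, (2,2) g=4 f=7, (3,4) g=1 f=7]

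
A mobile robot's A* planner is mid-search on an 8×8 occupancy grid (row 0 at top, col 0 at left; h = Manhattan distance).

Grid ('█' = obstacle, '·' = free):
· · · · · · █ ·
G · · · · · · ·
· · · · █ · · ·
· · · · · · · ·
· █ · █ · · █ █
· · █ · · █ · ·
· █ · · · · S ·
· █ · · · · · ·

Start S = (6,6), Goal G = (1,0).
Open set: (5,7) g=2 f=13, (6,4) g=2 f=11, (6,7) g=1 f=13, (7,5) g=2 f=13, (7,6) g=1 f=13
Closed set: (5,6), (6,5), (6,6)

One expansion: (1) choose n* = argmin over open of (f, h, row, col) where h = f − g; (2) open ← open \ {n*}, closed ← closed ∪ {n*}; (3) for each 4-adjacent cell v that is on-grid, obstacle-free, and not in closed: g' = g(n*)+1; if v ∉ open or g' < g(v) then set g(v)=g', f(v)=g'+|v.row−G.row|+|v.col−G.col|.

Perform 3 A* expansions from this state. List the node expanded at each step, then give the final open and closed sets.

step 1: expand (6,4) (f=11, h=9) → closed; open now [(5,4) g=3 f=11, (5,7) g=2 f=13, (6,3) g=3 f=11, (6,7) g=1 f=13, (7,4) g=3 f=13, (7,5) g=2 f=13, (7,6) g=1 f=13]
step 2: expand (5,4) (f=11, h=8) → closed; open now [(4,4) g=4 f=11, (5,3) g=4 f=11, (5,7) g=2 f=13, (6,3) g=3 f=11, (6,7) g=1 f=13, (7,4) g=3 f=13, (7,5) g=2 f=13, (7,6) g=1 f=13]
step 3: expand (4,4) (f=11, h=7) → closed; open now [(3,4) g=5 f=11, (4,5) g=5 f=13, (5,3) g=4 f=11, (5,7) g=2 f=13, (6,3) g=3 f=11, (6,7) g=1 f=13, (7,4) g=3 f=13, (7,5) g=2 f=13, (7,6) g=1 f=13]

order=[(6,4) → (5,4) → (4,4)]; open=[(3,4) g=5 f=11, (4,5) g=5 f=13, (5,3) g=4 f=11, (5,7) g=2 f=13, (6,3) g=3 f=11, (6,7) g=1 f=13, (7,4) g=3 f=13, (7,5) g=2 f=13, (7,6) g=1 f=13]; closed=[(4,4), (5,4), (5,6), (6,4), (6,5), (6,6)]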